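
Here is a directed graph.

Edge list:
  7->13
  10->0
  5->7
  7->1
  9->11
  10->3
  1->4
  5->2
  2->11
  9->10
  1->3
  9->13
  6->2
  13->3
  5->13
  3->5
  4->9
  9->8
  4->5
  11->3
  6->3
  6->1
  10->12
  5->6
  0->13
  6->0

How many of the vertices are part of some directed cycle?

12

A vertex is on a directed cycle iff it belongs to a strongly connected component of size ≥ 2 (or has a self-loop).
The vertices on cycles are {0, 1, 2, 3, 4, 5, 6, 7, 9, 10, 11, 13} — 12 in total.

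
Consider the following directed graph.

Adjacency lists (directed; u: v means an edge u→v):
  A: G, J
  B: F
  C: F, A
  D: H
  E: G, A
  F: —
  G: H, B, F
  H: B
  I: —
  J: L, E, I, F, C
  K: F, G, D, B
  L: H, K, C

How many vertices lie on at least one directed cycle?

5

A vertex is on a directed cycle iff it belongs to a strongly connected component of size ≥ 2 (or has a self-loop).
The vertices on cycles are {A, C, E, J, L} — 5 in total.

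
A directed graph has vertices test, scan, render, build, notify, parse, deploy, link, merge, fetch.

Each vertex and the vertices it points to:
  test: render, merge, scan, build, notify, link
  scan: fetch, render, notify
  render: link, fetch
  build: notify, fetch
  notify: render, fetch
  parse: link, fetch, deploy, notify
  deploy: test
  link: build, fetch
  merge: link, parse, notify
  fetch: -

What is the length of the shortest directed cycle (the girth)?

For each vertex v, BFS finds the shortest path from v back to v.
The shortest such closed walk is deploy → test → merge → parse → deploy, length 4.

4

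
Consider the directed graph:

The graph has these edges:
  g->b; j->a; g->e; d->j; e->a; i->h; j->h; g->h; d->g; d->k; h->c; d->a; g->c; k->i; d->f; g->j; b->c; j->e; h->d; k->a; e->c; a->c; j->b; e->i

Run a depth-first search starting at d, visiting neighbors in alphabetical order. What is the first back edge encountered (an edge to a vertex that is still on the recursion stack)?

DFS from d (visiting neighbors in alphabetical order); mark gray on enter, black on exit:
d gray
  a gray
    c gray
    c black
  a black
  f gray
  f black
  g gray
    b gray
      b→c: c black — skip
    b black
    g→c: c black — skip
    e gray
      e→a: a black — skip
      e→c: c black — skip
      i gray
        h gray
          h→c: c black — skip
          h→d: d is gray → back edge
First back edge: h → d.

h→d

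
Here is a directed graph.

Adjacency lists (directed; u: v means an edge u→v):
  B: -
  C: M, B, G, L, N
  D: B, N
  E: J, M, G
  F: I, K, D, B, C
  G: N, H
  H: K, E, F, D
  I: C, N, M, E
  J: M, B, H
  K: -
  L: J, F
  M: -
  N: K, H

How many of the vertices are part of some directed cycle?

A vertex is on a directed cycle iff it belongs to a strongly connected component of size ≥ 2 (or has a self-loop).
The vertices on cycles are {C, D, E, F, G, H, I, J, L, N} — 10 in total.

10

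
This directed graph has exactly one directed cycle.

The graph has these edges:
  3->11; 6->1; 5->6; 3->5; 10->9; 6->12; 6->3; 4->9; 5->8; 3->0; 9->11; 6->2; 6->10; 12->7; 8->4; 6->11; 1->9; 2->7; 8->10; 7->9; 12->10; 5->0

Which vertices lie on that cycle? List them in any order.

DFS with gray/black marking from 5:
5 gray
  0 gray
  0 black
  8 gray
    4 gray
      9 gray
        11 gray
        11 black
      9 black
    4 black
    10 gray
      10→9: 9 black — skip
    10 black
  8 black
  6 gray
    1 gray
      1→9: 9 black — skip
    1 black
    6→11: 11 black — skip
    12 gray
      7 gray
        7→9: 9 black — skip
      7 black
      12→10: 10 black — skip
    12 black
    6→10: 10 black — skip
    2 gray
      2→7: 7 black — skip
    2 black
    3 gray
      3→11: 11 black — skip
      3→5: 5 is gray → back edge
Back edge closes the cycle 5 → 6 → 3 → 5; its vertices are {3, 5, 6}.

3, 5, 6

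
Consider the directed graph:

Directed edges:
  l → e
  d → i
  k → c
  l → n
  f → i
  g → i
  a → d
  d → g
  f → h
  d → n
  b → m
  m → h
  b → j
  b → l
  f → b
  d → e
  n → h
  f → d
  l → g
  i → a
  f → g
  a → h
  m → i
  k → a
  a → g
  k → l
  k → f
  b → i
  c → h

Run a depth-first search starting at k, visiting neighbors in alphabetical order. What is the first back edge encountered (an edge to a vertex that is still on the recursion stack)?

i→a

DFS from k (visiting neighbors in alphabetical order); mark gray on enter, black on exit:
k gray
  a gray
    d gray
      e gray
      e black
      g gray
        i gray
          i→a: a is gray → back edge
First back edge: i → a.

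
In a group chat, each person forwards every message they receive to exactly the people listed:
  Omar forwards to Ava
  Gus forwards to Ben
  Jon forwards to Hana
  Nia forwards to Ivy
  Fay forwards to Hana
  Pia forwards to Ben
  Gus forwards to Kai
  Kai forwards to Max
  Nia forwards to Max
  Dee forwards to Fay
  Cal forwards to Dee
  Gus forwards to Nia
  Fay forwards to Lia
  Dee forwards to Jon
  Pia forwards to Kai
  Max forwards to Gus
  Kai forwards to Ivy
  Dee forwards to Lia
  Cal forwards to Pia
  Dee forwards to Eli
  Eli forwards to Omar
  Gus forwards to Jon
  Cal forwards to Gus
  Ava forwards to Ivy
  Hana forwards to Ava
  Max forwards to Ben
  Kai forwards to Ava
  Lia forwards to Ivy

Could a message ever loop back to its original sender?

Yes

DFS with white/gray/black marking, starting from Kai:
Kai gray
  Ivy gray
  Ivy black
  Ava gray
    Ava→Ivy: Ivy black — skip
  Ava black
  Max gray
    Ben gray
    Ben black
    Gus gray
      Gus→Kai: Kai is gray → back edge
Back edge found, so a cycle exists: Kai → Max → Gus → Kai.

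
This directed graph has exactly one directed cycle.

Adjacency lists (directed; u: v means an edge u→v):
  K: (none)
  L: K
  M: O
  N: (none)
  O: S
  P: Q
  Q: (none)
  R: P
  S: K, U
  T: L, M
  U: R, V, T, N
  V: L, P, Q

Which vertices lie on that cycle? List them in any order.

DFS with gray/black marking from U:
U gray
  R gray
    P gray
      Q gray
      Q black
    P black
  R black
  V gray
    L gray
      K gray
      K black
    L black
    V→P: P black — skip
    V→Q: Q black — skip
  V black
  T gray
    T→L: L black — skip
    M gray
      O gray
        S gray
          S→K: K black — skip
          S→U: U is gray → back edge
Back edge closes the cycle U → T → M → O → S → U; its vertices are {M, O, S, T, U}.

M, O, S, T, U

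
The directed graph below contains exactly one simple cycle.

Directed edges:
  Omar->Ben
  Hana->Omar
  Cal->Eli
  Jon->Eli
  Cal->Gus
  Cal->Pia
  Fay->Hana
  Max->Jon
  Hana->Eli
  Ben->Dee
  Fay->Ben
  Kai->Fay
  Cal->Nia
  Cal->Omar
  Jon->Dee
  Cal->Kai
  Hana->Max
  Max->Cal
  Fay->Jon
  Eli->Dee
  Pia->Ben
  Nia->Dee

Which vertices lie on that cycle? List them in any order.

DFS with gray/black marking from Cal:
Cal gray
  Nia gray
    Dee gray
    Dee black
  Nia black
  Pia gray
    Ben gray
      Ben→Dee: Dee black — skip
    Ben black
  Pia black
  Omar gray
    Omar→Ben: Ben black — skip
  Omar black
  Kai gray
    Fay gray
      Fay→Ben: Ben black — skip
      Jon gray
        Jon→Dee: Dee black — skip
        Eli gray
          Eli→Dee: Dee black — skip
        Eli black
      Jon black
      Hana gray
        Hana→Omar: Omar black — skip
        Max gray
          Max→Jon: Jon black — skip
          Max→Cal: Cal is gray → back edge
Back edge closes the cycle Cal → Kai → Fay → Hana → Max → Cal; its vertices are {Cal, Fay, Kai, Max, Hana}.

Cal, Fay, Kai, Max, Hana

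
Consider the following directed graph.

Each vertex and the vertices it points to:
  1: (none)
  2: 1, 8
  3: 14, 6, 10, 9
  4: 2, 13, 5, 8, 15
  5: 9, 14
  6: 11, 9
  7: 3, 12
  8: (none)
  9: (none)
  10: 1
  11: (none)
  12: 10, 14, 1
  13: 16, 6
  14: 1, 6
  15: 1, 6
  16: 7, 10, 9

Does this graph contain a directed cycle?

No

DFS with white/gray/black marking, starting from 12:
12 gray
  10 gray
    1 gray
    1 black
  10 black
  14 gray
    14→1: 1 black — skip
    6 gray
      11 gray
      11 black
      9 gray
      9 black
    6 black
  14 black
  12→1: 1 black — skip
12 black
2 gray
  2→1: 1 black — skip
  8 gray
  8 black
2 black
3 gray
  3→14: 14 black — skip
  3→6: 6 black — skip
  3→10: 10 black — skip
  3→9: 9 black — skip
3 black
4 gray
  4→2: 2 black — skip
  13 gray
    16 gray
      7 gray
        7→3: 3 black — skip
        7→12: 12 black — skip
      7 black
      16→10: 10 black — skip
      16→9: 9 black — skip
    16 black
    13→6: 6 black — skip
  13 black
  5 gray
    5→9: 9 black — skip
    5→14: 14 black — skip
  5 black
  4→8: 8 black — skip
  15 gray
    15→1: 1 black — skip
    15→6: 6 black — skip
  15 black
4 black
Every edge goes to a white or black vertex — no back edge, so the graph is acyclic.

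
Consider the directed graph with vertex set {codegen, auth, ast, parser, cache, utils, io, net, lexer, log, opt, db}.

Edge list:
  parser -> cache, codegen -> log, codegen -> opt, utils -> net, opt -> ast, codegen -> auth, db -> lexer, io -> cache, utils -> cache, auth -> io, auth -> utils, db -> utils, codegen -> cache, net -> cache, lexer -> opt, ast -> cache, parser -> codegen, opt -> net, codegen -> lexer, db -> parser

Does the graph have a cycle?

No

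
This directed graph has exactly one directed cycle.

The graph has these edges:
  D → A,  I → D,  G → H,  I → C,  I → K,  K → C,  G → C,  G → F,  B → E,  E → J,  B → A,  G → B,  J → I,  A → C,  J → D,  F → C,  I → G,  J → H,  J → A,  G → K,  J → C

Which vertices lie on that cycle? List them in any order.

B, E, G, I, J

DFS with gray/black marking from J:
J gray
  C gray
  C black
  A gray
    A→C: C black — skip
  A black
  H gray
  H black
  I gray
    K gray
      K→C: C black — skip
    K black
    D gray
      D→A: A black — skip
    D black
    G gray
      G→C: C black — skip
      G→H: H black — skip
      B gray
        B→A: A black — skip
        E gray
          E→J: J is gray → back edge
Back edge closes the cycle J → I → G → B → E → J; its vertices are {B, E, G, I, J}.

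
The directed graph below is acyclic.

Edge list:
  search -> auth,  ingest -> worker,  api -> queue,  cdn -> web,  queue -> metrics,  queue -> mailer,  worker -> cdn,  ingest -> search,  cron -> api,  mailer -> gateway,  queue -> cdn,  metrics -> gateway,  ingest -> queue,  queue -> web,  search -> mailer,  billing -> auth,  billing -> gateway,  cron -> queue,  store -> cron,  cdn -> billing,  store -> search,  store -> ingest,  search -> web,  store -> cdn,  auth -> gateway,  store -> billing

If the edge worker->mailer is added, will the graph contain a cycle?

Adding worker→mailer creates a cycle iff mailer can already reach worker.
Explore from mailer: no path reaches worker. The graph stays acyclic.

No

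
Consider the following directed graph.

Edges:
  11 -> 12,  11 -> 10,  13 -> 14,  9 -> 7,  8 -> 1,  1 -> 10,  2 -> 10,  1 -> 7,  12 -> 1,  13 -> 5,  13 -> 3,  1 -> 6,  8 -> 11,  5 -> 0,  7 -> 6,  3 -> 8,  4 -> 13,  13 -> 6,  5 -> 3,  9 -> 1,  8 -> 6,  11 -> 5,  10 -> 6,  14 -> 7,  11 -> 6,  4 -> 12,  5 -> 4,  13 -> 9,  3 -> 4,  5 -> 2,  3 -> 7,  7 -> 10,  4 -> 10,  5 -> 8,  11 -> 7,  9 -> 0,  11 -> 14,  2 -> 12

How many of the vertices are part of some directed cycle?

6

A vertex is on a directed cycle iff it belongs to a strongly connected component of size ≥ 2 (or has a self-loop).
The vertices on cycles are {3, 4, 5, 8, 11, 13} — 6 in total.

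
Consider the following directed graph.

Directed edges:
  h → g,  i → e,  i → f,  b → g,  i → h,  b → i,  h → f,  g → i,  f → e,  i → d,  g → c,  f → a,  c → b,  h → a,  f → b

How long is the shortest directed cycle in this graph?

3

For each vertex v, BFS finds the shortest path from v back to v.
The shortest such closed walk is g → i → h → g, length 3.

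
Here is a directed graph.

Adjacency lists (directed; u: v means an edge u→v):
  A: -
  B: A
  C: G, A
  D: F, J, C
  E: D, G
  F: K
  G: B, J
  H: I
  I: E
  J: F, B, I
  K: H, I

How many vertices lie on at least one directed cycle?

A vertex is on a directed cycle iff it belongs to a strongly connected component of size ≥ 2 (or has a self-loop).
The vertices on cycles are {C, D, E, F, G, H, I, J, K} — 9 in total.

9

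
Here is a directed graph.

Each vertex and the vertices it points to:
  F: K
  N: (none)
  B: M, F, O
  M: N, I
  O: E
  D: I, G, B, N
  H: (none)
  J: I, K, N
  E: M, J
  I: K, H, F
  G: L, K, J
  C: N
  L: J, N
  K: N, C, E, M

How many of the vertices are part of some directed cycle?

6

A vertex is on a directed cycle iff it belongs to a strongly connected component of size ≥ 2 (or has a self-loop).
The vertices on cycles are {E, F, I, J, K, M} — 6 in total.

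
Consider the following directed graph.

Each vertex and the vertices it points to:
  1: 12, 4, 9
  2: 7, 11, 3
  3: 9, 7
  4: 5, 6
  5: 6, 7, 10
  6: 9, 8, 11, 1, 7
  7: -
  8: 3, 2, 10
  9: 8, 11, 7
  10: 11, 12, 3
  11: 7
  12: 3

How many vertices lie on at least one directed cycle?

10

A vertex is on a directed cycle iff it belongs to a strongly connected component of size ≥ 2 (or has a self-loop).
The vertices on cycles are {1, 2, 3, 4, 5, 6, 8, 9, 10, 12} — 10 in total.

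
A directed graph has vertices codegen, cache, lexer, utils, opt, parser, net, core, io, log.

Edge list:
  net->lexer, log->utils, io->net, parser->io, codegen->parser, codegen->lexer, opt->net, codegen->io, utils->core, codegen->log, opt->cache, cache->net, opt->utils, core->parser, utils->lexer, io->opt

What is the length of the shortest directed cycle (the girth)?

5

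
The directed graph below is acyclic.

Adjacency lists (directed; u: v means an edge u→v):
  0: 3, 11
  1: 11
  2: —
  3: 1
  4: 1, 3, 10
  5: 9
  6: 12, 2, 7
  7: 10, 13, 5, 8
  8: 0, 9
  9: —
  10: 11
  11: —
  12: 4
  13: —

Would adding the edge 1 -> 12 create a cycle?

Yes

Adding 1→12 creates a cycle iff 12 can already reach 1.
Path from 12: 12 → 4 → 1.
So 12 → … → 1 → 12 is a cycle.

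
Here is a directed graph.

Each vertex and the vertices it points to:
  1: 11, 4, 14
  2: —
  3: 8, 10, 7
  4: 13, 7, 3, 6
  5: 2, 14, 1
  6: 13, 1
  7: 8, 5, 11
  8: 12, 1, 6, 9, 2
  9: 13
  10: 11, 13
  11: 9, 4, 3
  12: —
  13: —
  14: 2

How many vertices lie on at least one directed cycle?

9

A vertex is on a directed cycle iff it belongs to a strongly connected component of size ≥ 2 (or has a self-loop).
The vertices on cycles are {1, 3, 4, 5, 6, 7, 8, 10, 11} — 9 in total.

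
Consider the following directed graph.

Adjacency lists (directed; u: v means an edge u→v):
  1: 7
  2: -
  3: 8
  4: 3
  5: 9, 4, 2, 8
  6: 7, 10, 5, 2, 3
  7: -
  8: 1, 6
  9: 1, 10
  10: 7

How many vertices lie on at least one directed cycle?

A vertex is on a directed cycle iff it belongs to a strongly connected component of size ≥ 2 (or has a self-loop).
The vertices on cycles are {3, 4, 5, 6, 8} — 5 in total.

5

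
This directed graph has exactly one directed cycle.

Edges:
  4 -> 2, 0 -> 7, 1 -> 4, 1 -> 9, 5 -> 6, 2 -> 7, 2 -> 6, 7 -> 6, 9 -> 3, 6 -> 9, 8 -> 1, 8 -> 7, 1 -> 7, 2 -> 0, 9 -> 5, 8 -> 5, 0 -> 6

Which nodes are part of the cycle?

5, 6, 9

DFS with gray/black marking from 9:
9 gray
  5 gray
    6 gray
      6→9: 9 is gray → back edge
Back edge closes the cycle 9 → 5 → 6 → 9; its vertices are {5, 6, 9}.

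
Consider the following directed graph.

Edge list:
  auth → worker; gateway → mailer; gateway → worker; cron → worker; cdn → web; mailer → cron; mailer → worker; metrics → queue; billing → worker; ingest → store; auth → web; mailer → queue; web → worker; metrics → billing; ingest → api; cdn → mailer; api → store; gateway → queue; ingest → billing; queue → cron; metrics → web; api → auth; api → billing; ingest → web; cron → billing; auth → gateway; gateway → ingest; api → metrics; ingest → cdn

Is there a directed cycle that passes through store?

No

store lies on a cycle iff there is a path from store back to itself.
Exploring from store, it never reaches itself; equivalently, its strongly connected component is a singleton.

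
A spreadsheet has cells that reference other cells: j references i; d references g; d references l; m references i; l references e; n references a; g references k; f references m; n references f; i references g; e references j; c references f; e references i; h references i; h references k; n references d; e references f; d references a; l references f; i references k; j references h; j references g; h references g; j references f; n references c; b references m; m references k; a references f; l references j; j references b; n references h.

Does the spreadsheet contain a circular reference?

No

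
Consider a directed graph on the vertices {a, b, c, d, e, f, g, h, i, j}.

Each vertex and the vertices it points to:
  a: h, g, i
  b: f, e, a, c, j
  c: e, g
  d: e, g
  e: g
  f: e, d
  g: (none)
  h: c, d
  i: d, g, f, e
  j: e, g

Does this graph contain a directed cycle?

DFS with white/gray/black marking, starting from j:
j gray
  e gray
    g gray
    g black
  e black
  j→g: g black — skip
j black
a gray
  h gray
    c gray
      c→e: e black — skip
      c→g: g black — skip
    c black
    d gray
      d→e: e black — skip
      d→g: g black — skip
    d black
  h black
  a→g: g black — skip
  i gray
    i→d: d black — skip
    i→g: g black — skip
    f gray
      f→e: e black — skip
      f→d: d black — skip
    f black
    i→e: e black — skip
  i black
a black
b gray
  b→f: f black — skip
  b→e: e black — skip
  b→a: a black — skip
  b→c: c black — skip
  b→j: j black — skip
b black
Every edge goes to a white or black vertex — no back edge, so the graph is acyclic.

No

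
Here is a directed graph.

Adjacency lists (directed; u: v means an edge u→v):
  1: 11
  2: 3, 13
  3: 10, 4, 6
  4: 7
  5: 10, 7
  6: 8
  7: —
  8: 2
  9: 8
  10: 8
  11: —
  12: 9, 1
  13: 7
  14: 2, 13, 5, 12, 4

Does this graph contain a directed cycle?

Yes

DFS with white/gray/black marking, starting from 10:
10 gray
  8 gray
    2 gray
      3 gray
        3→10: 10 is gray → back edge
Back edge found, so a cycle exists: 10 → 8 → 2 → 3 → 10.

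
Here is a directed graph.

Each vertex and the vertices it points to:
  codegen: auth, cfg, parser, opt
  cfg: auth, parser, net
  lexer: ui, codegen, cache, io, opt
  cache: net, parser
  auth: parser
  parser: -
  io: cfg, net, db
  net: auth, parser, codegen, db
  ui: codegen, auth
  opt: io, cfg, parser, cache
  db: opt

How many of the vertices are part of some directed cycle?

7

A vertex is on a directed cycle iff it belongs to a strongly connected component of size ≥ 2 (or has a self-loop).
The vertices on cycles are {db, io, cfg, net, opt, cache, codegen} — 7 in total.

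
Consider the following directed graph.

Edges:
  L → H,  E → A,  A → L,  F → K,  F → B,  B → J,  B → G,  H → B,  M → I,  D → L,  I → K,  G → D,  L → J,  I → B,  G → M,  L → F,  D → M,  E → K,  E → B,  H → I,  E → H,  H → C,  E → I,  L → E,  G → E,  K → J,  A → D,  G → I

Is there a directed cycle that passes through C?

C lies on a cycle iff there is a path from C back to itself.
Exploring from C, it never reaches itself; equivalently, its strongly connected component is a singleton.

No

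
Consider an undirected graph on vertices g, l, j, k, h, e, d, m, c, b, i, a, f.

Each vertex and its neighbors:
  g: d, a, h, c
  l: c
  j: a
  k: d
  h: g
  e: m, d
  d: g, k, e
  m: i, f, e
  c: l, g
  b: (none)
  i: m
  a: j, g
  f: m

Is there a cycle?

No

DFS, tracking each vertex's parent; an edge to a visited non-parent vertex closes a cycle.
Start from e:
visit e (parent –)
  visit m (parent e)
    visit i (parent m)
      i–m: parent, skip
    visit f (parent m)
      f–m: parent, skip
    m–e: parent, skip
  visit d (parent e)
    visit g (parent d)
      g–d: parent, skip
      visit a (parent g)
        visit j (parent a)
          j–a: parent, skip
        a–g: parent, skip
      visit h (parent g)
        h–g: parent, skip
      visit c (parent g)
        visit l (parent c)
          l–c: parent, skip
        c–g: parent, skip
    visit k (parent d)
      k–d: parent, skip
    d–e: parent, skip
visit b (parent –)
No non-parent visited neighbor found — the graph is a forest.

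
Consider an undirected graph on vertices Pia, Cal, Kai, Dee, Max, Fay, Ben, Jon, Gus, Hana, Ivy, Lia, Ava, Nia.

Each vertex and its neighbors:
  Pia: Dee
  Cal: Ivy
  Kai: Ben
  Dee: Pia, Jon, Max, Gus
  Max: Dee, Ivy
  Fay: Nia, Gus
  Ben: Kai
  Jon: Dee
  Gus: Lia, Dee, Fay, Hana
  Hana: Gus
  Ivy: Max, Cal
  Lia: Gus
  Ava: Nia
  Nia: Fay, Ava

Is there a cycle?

No

DFS, tracking each vertex's parent; an edge to a visited non-parent vertex closes a cycle.
Start from Gus:
visit Gus (parent –)
  visit Lia (parent Gus)
    Lia–Gus: parent, skip
  visit Dee (parent Gus)
    visit Pia (parent Dee)
      Pia–Dee: parent, skip
    visit Jon (parent Dee)
      Jon–Dee: parent, skip
    visit Max (parent Dee)
      Max–Dee: parent, skip
      visit Ivy (parent Max)
        Ivy–Max: parent, skip
        visit Cal (parent Ivy)
          Cal–Ivy: parent, skip
    Dee–Gus: parent, skip
  visit Fay (parent Gus)
    visit Nia (parent Fay)
      Nia–Fay: parent, skip
      visit Ava (parent Nia)
        Ava–Nia: parent, skip
    Fay–Gus: parent, skip
  visit Hana (parent Gus)
    Hana–Gus: parent, skip
visit Kai (parent –)
  visit Ben (parent Kai)
    Ben–Kai: parent, skip
No non-parent visited neighbor found — the graph is a forest.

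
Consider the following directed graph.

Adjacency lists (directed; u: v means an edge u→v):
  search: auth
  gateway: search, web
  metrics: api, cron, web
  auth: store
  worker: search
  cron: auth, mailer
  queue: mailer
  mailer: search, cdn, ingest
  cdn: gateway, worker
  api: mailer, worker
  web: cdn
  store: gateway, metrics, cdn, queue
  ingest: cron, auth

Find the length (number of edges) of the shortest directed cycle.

3

For each vertex v, BFS finds the shortest path from v back to v.
The shortest such closed walk is web → cdn → gateway → web, length 3.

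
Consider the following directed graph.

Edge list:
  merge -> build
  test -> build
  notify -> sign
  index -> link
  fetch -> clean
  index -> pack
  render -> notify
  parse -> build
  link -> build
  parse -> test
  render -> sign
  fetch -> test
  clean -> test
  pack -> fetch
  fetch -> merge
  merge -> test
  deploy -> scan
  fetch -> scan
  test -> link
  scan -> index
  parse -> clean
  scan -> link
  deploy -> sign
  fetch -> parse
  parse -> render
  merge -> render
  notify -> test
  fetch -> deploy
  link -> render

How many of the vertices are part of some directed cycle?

9

A vertex is on a directed cycle iff it belongs to a strongly connected component of size ≥ 2 (or has a self-loop).
The vertices on cycles are {link, pack, scan, test, fetch, index, deploy, notify, render} — 9 in total.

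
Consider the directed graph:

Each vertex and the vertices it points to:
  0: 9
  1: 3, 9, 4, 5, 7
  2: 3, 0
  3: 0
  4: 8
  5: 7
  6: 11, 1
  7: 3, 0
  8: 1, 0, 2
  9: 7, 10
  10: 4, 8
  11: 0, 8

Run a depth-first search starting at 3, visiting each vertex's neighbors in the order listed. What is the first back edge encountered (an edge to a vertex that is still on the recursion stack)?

DFS from 3 (visiting each vertex's neighbors in the order listed); mark gray on enter, black on exit:
3 gray
  0 gray
    9 gray
      7 gray
        7→3: 3 is gray → back edge
First back edge: 7 → 3.

7->3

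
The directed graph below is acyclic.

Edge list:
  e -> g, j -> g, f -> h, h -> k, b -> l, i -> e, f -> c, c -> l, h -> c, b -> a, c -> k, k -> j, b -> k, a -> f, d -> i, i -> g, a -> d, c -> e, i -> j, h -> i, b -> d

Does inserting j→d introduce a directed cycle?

Yes

Adding j→d creates a cycle iff d can already reach j.
Path from d: d → i → j.
So d → … → j → d is a cycle.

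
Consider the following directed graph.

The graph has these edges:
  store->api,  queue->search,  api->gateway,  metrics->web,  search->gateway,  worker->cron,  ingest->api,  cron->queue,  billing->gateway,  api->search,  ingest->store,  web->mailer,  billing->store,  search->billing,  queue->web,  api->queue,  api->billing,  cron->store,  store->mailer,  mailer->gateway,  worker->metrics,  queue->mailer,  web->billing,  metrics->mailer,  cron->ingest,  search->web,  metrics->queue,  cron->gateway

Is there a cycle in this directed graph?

DFS with white/gray/black marking, starting from billing:
billing gray
  gateway gray
  gateway black
  store gray
    mailer gray
      mailer→gateway: gateway black — skip
    mailer black
    api gray
      queue gray
        queue→mailer: mailer black — skip
        search gray
          search→billing: billing is gray → back edge
Back edge found, so a cycle exists: billing → store → api → queue → search → billing.

Yes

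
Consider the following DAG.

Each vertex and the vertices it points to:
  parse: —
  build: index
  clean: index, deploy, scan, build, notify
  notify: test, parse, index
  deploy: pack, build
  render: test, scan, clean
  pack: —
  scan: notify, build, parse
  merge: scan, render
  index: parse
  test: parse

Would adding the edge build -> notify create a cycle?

Adding build→notify creates a cycle iff notify can already reach build.
Explore from notify: no path reaches build. The graph stays acyclic.

No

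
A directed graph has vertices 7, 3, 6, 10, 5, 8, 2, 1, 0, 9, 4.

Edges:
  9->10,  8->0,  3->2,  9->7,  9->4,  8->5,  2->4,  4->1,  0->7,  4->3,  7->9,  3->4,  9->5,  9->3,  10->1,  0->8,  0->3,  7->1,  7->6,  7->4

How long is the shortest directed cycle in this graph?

2

For each vertex v, BFS finds the shortest path from v back to v.
The shortest such closed walk is 0 → 8 → 0, length 2.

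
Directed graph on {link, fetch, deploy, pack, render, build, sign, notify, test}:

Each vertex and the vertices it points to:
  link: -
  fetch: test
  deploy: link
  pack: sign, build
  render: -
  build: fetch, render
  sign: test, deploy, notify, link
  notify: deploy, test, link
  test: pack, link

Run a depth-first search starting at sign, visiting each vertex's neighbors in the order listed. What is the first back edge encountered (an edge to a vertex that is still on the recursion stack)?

DFS from sign (visiting each vertex's neighbors in the order listed); mark gray on enter, black on exit:
sign gray
  test gray
    pack gray
      pack→sign: sign is gray → back edge
First back edge: pack → sign.

pack→sign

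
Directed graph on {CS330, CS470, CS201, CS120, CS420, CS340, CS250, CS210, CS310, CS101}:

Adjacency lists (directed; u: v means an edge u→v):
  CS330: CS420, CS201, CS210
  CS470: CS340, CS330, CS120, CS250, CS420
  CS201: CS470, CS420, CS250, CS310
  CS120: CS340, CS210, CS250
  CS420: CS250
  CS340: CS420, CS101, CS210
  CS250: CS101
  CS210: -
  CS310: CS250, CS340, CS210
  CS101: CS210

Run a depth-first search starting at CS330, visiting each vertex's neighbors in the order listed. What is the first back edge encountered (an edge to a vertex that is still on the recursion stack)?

CS470→CS330

DFS from CS330 (visiting each vertex's neighbors in the order listed); mark gray on enter, black on exit:
CS330 gray
  CS420 gray
    CS250 gray
      CS101 gray
        CS210 gray
        CS210 black
      CS101 black
    CS250 black
  CS420 black
  CS201 gray
    CS470 gray
      CS340 gray
        CS340→CS420: CS420 black — skip
        CS340→CS101: CS101 black — skip
        CS340→CS210: CS210 black — skip
      CS340 black
      CS470→CS330: CS330 is gray → back edge
First back edge: CS470 → CS330.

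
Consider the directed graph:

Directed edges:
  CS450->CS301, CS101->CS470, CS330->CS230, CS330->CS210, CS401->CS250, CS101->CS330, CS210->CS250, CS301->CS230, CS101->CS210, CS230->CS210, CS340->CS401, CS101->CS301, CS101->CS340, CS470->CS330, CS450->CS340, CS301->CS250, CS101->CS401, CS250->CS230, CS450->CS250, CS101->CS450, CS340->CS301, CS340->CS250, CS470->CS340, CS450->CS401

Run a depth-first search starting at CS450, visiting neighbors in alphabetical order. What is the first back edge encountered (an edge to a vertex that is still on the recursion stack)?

CS210→CS250

DFS from CS450 (visiting neighbors in alphabetical order); mark gray on enter, black on exit:
CS450 gray
  CS250 gray
    CS230 gray
      CS210 gray
        CS210→CS250: CS250 is gray → back edge
First back edge: CS210 → CS250.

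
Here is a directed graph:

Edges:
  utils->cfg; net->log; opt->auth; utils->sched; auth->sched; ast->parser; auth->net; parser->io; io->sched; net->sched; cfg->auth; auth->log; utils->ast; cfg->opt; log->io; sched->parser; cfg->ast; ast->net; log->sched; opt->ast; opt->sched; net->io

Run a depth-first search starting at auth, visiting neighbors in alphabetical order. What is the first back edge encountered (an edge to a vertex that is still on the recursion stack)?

DFS from auth (visiting neighbors in alphabetical order); mark gray on enter, black on exit:
auth gray
  log gray
    io gray
      sched gray
        parser gray
          parser→io: io is gray → back edge
First back edge: parser → io.

parser→io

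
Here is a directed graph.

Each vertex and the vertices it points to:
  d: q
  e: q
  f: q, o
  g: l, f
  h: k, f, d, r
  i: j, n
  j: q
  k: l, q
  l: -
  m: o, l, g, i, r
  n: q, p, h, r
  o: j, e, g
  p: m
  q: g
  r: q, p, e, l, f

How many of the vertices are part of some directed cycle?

A vertex is on a directed cycle iff it belongs to a strongly connected component of size ≥ 2 (or has a self-loop).
The vertices on cycles are {e, f, g, h, i, j, m, n, o, p, q, r} — 12 in total.

12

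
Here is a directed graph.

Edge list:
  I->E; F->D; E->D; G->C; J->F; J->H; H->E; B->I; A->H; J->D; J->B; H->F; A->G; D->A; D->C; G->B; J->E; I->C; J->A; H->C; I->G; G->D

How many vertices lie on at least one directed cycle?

8

A vertex is on a directed cycle iff it belongs to a strongly connected component of size ≥ 2 (or has a self-loop).
The vertices on cycles are {A, B, D, E, F, G, H, I} — 8 in total.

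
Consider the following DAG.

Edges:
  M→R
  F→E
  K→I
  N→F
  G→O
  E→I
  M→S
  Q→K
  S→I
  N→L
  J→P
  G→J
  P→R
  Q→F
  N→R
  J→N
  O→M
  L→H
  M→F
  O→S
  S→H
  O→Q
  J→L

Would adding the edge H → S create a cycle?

Adding H→S creates a cycle iff S can already reach H.
Path from S: S → H.
So S → … → H → S is a cycle.

Yes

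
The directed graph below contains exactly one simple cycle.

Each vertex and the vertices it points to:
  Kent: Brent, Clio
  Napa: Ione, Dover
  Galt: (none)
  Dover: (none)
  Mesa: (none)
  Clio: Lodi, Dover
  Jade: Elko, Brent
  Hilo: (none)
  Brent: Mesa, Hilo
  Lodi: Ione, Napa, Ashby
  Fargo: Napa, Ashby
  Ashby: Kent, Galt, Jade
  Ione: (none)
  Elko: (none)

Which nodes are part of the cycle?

Clio, Kent, Lodi, Ashby

DFS with gray/black marking from Ashby:
Ashby gray
  Kent gray
    Brent gray
      Mesa gray
      Mesa black
      Hilo gray
      Hilo black
    Brent black
    Clio gray
      Lodi gray
        Ione gray
        Ione black
        Napa gray
          Napa→Ione: Ione black — skip
          Dover gray
          Dover black
        Napa black
        Lodi→Ashby: Ashby is gray → back edge
Back edge closes the cycle Ashby → Kent → Clio → Lodi → Ashby; its vertices are {Clio, Kent, Lodi, Ashby}.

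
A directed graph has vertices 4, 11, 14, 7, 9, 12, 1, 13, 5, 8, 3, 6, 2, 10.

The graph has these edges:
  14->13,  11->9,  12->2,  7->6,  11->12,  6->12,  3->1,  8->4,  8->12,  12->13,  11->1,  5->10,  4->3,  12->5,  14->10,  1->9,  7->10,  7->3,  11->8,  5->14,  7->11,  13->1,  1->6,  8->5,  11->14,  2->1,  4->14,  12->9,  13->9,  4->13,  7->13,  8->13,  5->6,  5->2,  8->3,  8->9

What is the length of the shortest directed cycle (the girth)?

3

For each vertex v, BFS finds the shortest path from v back to v.
The shortest such closed walk is 12 → 5 → 6 → 12, length 3.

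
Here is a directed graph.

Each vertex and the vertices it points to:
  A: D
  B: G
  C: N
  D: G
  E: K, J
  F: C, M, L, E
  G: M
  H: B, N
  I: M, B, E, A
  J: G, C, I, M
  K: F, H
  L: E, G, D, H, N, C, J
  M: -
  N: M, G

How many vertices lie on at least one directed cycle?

A vertex is on a directed cycle iff it belongs to a strongly connected component of size ≥ 2 (or has a self-loop).
The vertices on cycles are {E, F, I, J, K, L} — 6 in total.

6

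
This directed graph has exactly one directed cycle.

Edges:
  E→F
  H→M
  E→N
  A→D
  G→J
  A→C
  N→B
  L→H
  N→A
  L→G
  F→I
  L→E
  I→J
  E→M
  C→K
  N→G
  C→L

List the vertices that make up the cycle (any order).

DFS with gray/black marking from L:
L gray
  H gray
    M gray
    M black
  H black
  E gray
    N gray
      A gray
        C gray
          C→L: L is gray → back edge
Back edge closes the cycle L → E → N → A → C → L; its vertices are {A, C, E, L, N}.

A, C, E, L, N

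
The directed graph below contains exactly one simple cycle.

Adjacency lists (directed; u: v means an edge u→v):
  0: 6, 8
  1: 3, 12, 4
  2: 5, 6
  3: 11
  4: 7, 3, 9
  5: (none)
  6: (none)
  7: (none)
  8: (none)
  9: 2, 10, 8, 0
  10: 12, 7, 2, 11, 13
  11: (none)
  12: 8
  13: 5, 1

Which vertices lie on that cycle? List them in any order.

DFS with gray/black marking from 4:
4 gray
  7 gray
  7 black
  3 gray
    11 gray
    11 black
  3 black
  9 gray
    2 gray
      5 gray
      5 black
      6 gray
      6 black
    2 black
    10 gray
      12 gray
        8 gray
        8 black
      12 black
      10→7: 7 black — skip
      10→2: 2 black — skip
      10→11: 11 black — skip
      13 gray
        13→5: 5 black — skip
        1 gray
          1→3: 3 black — skip
          1→12: 12 black — skip
          1→4: 4 is gray → back edge
Back edge closes the cycle 4 → 9 → 10 → 13 → 1 → 4; its vertices are {1, 4, 9, 10, 13}.

1, 4, 9, 10, 13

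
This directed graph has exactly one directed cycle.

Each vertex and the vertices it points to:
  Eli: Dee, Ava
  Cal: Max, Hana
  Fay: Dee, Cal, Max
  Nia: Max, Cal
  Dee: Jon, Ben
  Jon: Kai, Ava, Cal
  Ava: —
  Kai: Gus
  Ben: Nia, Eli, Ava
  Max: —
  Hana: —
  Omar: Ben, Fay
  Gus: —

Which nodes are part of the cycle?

Ben, Dee, Eli

DFS with gray/black marking from Ben:
Ben gray
  Nia gray
    Max gray
    Max black
    Cal gray
      Cal→Max: Max black — skip
      Hana gray
      Hana black
    Cal black
  Nia black
  Eli gray
    Dee gray
      Jon gray
        Kai gray
          Gus gray
          Gus black
        Kai black
        Ava gray
        Ava black
        Jon→Cal: Cal black — skip
      Jon black
      Dee→Ben: Ben is gray → back edge
Back edge closes the cycle Ben → Eli → Dee → Ben; its vertices are {Ben, Dee, Eli}.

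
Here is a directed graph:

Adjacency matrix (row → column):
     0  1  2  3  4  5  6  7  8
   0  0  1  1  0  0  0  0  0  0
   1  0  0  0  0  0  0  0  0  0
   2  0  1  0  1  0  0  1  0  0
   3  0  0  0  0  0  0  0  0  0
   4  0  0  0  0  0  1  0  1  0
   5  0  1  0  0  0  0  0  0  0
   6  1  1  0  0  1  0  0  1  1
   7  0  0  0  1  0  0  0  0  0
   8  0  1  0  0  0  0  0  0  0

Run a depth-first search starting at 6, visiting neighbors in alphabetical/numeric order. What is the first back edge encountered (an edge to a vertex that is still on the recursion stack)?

DFS from 6 (visiting neighbors in alphabetical/numeric order); mark gray on enter, black on exit:
6 gray
  0 gray
    1 gray
    1 black
    2 gray
      2→1: 1 black — skip
      3 gray
      3 black
      2→6: 6 is gray → back edge
First back edge: 2 → 6.

2→6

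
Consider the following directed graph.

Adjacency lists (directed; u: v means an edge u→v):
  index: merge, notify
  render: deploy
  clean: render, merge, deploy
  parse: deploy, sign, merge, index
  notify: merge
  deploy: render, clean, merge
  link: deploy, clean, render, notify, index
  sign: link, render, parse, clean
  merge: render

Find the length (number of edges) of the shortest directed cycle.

2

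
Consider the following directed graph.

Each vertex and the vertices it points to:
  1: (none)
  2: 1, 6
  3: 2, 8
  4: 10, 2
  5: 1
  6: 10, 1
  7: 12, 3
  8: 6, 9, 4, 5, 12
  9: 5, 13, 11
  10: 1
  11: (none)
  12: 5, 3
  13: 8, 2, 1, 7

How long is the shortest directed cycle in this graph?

3

For each vertex v, BFS finds the shortest path from v back to v.
The shortest such closed walk is 9 → 13 → 8 → 9, length 3.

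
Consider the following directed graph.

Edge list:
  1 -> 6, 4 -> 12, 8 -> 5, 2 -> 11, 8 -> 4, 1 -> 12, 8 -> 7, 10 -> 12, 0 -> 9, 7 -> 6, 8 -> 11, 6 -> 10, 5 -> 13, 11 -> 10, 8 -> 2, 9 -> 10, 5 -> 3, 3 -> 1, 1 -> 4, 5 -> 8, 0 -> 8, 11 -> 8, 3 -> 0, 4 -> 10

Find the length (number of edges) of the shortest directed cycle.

2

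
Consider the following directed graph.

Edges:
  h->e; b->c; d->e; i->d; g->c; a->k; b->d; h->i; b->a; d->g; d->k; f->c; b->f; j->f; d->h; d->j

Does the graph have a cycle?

DFS with white/gray/black marking, starting from j:
j gray
  f gray
    c gray
    c black
  f black
j black
a gray
  k gray
  k black
a black
b gray
  b→a: a black — skip
  b→c: c black — skip
  b→f: f black — skip
  d gray
    h gray
      e gray
      e black
      i gray
        i→d: d is gray → back edge
Back edge found, so a cycle exists: d → h → i → d.

Yes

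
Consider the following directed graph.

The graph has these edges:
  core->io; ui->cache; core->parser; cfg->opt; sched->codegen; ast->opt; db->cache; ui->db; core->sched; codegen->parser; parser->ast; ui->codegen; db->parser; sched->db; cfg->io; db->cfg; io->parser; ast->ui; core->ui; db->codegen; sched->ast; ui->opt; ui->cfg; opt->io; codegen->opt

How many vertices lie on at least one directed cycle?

A vertex is on a directed cycle iff it belongs to a strongly connected component of size ≥ 2 (or has a self-loop).
The vertices on cycles are {db, io, ui, ast, cfg, opt, parser, codegen} — 8 in total.

8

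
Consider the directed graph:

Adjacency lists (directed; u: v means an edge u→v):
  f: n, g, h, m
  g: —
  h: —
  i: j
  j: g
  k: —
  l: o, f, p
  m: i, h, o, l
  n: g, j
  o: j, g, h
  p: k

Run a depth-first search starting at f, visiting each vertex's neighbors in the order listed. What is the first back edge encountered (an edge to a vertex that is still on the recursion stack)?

l->f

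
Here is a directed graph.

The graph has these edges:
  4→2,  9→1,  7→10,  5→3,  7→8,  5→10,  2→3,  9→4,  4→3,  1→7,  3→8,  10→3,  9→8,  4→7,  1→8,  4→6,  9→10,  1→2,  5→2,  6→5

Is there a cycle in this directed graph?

DFS with white/gray/black marking, starting from 8:
8 gray
8 black
1 gray
  2 gray
    3 gray
      3→8: 8 black — skip
    3 black
  2 black
  7 gray
    10 gray
      10→3: 3 black — skip
    10 black
    7→8: 8 black — skip
  7 black
  1→8: 8 black — skip
1 black
4 gray
  4→3: 3 black — skip
  4→2: 2 black — skip
  4→7: 7 black — skip
  6 gray
    5 gray
      5→2: 2 black — skip
      5→3: 3 black — skip
      5→10: 10 black — skip
    5 black
  6 black
4 black
9 gray
  9→4: 4 black — skip
  9→8: 8 black — skip
  9→10: 10 black — skip
  9→1: 1 black — skip
9 black
Every edge goes to a white or black vertex — no back edge, so the graph is acyclic.

No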